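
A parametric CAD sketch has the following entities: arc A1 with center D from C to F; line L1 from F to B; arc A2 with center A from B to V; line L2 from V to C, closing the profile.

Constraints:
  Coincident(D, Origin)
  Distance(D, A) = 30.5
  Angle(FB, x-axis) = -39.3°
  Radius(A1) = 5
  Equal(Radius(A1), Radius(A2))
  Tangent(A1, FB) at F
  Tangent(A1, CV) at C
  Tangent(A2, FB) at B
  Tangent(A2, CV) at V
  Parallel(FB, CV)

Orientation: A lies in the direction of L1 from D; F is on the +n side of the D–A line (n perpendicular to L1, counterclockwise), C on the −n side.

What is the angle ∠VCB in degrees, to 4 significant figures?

18.15°

The slot axis is L1's direction at -39.3°, so u = (cos -39.3°, sin -39.3°) = (0.7738, -0.6334) and n = (−sin -39.3°, cos -39.3°) = (0.6334, 0.7738). D is at the origin and A lies 30.5 along u from D, so A = 30.5·u = (23.60, -19.32). Tangency of A1 to both parallel lines with radius 5.0 puts F and C at D ± 5.0·n: F = (3.167, 3.869), C = (-3.167, -3.869). Equal radii place B and V the same way about A: B = A + 5.0·n = (26.77, -15.45), V = A − 5.0·n = (20.44, -23.19). Then cos ∠VCB = CV·CB / (|CV||CB|), giving 18.15°.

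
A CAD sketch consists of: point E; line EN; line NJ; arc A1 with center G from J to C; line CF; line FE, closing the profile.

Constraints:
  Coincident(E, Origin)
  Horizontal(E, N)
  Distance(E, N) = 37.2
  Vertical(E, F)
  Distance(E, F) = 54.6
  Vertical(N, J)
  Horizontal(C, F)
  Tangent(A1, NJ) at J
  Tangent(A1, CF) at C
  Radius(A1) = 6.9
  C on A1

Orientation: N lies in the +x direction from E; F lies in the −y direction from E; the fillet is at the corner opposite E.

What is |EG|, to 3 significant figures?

56.5

E and F share the same x with |EF| = 54.6 and F on the −y side, so F = (0.00, -54.6). The virtual corner opposite E is at (37.2, -54.6). Tangency of A1 to NJ means the radius GJ is perpendicular to NJ and the tangent condition forces GC to be normal to CF, with radius 6.9, so the center G sits 6.9 in from both sides at G = (30.3, -47.7). Then |EG| = |G − E| = 56.5.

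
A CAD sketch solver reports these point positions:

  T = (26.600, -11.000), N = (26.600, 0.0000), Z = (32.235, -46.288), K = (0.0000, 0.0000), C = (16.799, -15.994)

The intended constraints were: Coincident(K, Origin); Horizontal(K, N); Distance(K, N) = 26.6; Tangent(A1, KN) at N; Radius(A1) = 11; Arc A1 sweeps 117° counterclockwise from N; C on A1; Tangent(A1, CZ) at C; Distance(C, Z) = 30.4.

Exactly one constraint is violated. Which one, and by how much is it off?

Distance(C, Z) = 30.4 — off by 3.60.

K = (0.00, 0.00) ✓; K.y = 0.00, N.y = 0.00 ✓; |KN| = 26.60 ✓; ∠(TN, NK) = 90.00° ✓; |TN| = 11.00 ✓; bearing(T→C) − bearing(T→N) = 117.0° ✓; |TC| = 11.00 ✓; ∠(TC, CZ) = 90.00° ✓; |CZ| = 34.00 ✗.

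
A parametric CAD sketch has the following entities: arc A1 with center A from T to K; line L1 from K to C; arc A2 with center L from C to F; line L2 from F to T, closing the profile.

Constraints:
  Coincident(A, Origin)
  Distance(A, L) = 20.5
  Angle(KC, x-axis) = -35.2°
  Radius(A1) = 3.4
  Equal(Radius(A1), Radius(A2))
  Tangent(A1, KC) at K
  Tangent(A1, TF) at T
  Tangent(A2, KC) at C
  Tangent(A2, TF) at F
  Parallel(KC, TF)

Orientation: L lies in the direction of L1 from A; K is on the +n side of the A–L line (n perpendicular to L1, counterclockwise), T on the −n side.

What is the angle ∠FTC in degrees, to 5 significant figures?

18.351°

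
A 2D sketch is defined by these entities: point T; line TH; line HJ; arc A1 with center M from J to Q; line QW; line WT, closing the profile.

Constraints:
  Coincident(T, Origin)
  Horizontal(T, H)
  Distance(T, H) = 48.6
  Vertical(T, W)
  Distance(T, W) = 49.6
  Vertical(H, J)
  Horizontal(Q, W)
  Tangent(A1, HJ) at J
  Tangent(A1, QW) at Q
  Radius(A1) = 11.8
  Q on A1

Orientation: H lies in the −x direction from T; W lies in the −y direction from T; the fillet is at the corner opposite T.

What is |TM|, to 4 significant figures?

52.75

T is at the origin; T and H share the same y with |TH| = 48.6 and H on the −x side, so H = (-48.60, 0.000). T and W share the same x with |TW| = 49.6 and W on the −y side, so W = (0.000, -49.60). The virtual corner opposite T is at (-48.60, -49.60). Tangency of A1 to HJ means the radius MJ is perpendicular to HJ and the tangent condition forces MQ to be normal to QW, with radius 11.8, so the center M sits 11.8 in from both sides at M = (-36.80, -37.80). Then |TM| = |M − T| = 52.75.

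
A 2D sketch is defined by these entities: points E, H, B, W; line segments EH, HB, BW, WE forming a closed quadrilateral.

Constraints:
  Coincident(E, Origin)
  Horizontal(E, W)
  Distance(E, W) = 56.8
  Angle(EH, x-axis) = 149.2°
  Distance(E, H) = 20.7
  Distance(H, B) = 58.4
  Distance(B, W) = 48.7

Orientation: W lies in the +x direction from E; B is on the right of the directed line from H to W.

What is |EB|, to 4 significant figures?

39.17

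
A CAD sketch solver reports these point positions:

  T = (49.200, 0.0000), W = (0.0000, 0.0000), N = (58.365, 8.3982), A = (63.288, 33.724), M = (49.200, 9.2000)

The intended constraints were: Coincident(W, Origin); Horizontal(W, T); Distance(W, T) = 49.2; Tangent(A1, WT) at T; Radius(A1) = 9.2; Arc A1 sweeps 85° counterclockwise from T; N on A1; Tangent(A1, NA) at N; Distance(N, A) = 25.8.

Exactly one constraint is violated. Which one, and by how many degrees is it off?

Tangent(A1, NA) at N — off by 6.00°.

W = (0.00, 0.00) ✓; W.y = 0.00, T.y = 0.00 ✓; |WT| = 49.20 ✓; ∠(MT, TW) = 90.00° ✓; |MT| = 9.200 ✓; bearing(M→N) − bearing(M→T) = 85.00° ✓; |MN| = 9.200 ✓; ∠(MN, NA) = 96.00° ✗; |NA| = 25.80 ✓.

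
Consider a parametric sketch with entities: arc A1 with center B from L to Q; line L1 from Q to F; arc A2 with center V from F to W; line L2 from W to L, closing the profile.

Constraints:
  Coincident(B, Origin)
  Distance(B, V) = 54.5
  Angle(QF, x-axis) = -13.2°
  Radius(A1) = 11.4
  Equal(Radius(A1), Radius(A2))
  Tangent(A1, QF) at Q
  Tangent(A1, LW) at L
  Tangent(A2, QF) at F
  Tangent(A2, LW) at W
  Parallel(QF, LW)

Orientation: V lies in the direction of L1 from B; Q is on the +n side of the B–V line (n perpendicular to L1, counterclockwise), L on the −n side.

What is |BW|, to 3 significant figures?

55.7

Tangency of A1 to both parallel lines with radius 11.4 puts Q and L at B ± 11.4·n: Q = (2.60, 11.1), L = (-2.60, -11.1). Equal radii place F and W the same way about V: F = V + 11.4·n = (55.7, -1.35), W = V − 11.4·n = (50.5, -23.5). Then |BW| = |W − B| = 55.7.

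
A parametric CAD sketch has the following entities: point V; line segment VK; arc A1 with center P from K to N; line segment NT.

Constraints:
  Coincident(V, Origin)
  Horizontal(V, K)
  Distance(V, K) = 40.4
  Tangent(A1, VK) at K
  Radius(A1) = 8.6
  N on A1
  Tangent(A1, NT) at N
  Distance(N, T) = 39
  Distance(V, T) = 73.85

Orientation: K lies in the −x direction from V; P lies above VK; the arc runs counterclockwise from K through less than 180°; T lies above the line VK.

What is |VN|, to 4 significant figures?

36.80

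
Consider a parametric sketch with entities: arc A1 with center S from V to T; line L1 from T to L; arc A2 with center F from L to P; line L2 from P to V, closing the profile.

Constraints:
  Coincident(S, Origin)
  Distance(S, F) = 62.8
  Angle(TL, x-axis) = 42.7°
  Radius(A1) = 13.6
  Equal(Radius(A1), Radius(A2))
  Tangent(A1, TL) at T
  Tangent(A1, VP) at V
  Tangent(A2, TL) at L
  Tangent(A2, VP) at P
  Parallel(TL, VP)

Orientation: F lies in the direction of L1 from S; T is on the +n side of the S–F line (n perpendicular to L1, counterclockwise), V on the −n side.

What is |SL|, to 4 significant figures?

64.26

The slot axis is L1's direction at 42.7°, so u = (cos 42.7°, sin 42.7°) = (0.7349, 0.6782) and n = (−sin 42.7°, cos 42.7°) = (-0.6782, 0.7349). S is at the origin and F lies 62.8 along u from S, so F = 62.8·u = (46.15, 42.59). Tangency of A1 to both parallel lines with radius 13.6 puts T and V at S ± 13.6·n: T = (-9.223, 9.995), V = (9.223, -9.995). Equal radii place L and P the same way about F: L = F + 13.6·n = (36.93, 52.58), P = F − 13.6·n = (55.38, 32.59). Then |SL| = |L − S| = 64.26.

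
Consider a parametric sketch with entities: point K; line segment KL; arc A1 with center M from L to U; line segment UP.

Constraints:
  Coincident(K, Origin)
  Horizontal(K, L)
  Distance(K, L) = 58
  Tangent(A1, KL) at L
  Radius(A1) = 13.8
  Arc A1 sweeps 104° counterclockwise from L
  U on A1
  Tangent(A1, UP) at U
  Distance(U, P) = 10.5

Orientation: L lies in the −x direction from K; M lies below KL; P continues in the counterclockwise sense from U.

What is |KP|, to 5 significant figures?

74.075

On A1, L sits at bearing 90° from M; a 104° counterclockwise sweep puts U at bearing 194°, so U = M + 13.8·(cos 194°, sin 194°) = (-71.390, -17.139). Tangency of A1 to UP means the radius MU is perpendicular to UP, so UP runs along (−sin 194°, cos 194°); with |UP| = 10.5, P = (-68.850, -27.327). Then |KP| = |P − K| = 74.075.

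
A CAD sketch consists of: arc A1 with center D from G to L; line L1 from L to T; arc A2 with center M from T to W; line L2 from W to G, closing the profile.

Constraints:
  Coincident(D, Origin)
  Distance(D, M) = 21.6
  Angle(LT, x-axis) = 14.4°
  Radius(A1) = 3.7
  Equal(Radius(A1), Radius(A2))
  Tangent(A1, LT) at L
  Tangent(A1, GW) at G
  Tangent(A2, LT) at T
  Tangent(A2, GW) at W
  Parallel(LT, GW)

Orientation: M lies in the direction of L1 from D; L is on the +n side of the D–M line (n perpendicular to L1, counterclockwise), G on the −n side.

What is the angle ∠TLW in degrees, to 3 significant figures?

18.9°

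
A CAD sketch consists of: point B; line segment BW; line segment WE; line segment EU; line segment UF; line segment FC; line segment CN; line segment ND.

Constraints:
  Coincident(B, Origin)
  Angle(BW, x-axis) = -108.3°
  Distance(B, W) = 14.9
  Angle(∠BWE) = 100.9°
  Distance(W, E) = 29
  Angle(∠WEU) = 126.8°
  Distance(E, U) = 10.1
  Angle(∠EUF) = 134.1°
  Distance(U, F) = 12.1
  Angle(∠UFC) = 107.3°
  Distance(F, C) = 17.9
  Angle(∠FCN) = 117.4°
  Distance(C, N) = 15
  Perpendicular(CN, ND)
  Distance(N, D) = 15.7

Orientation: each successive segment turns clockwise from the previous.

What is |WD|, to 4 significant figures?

19.49

B is at the origin; BW runs at -108.3° with length 14.9, so W = (-4.678, -14.15). ∠BWE = 100.9° gives WE at 172.6° from the x-axis; with |WE| = 29.0, E = (-33.44, -10.41). ∠WEU = 126.8° gives EU at 119.4° from the x-axis; with |EU| = 10.1, U = (-38.40, -1.612). ∠EUF = 134.1° gives UF at 73.50° from the x-axis; with |UF| = 12.1, F = (-34.96, 9.990). ∠UFC = 107.3° gives FC at 0.8000° from the x-axis; with |FC| = 17.9, C = (-17.06, 10.24). ∠FCN = 117.4° gives CN at -61.80° from the x-axis; with |CN| = 15.0, N = (-9.972, -2.980). The perpendicularity gives ND at right angles to CN, so ND runs at -151.8°; with |ND| = 15.7, D = (-23.81, -10.40). Then |WD| = |D − W| = 19.49.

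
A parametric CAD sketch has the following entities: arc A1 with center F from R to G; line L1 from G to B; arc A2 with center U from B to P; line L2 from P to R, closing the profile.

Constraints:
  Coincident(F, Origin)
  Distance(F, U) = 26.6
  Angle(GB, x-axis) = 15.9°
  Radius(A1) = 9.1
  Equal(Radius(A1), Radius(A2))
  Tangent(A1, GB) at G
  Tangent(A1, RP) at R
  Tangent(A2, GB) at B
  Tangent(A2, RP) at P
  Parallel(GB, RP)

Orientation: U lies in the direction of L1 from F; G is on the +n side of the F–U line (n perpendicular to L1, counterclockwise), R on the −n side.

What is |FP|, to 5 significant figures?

28.114

The slot axis is L1's direction at 15.9°, so u = (cos 15.9°, sin 15.9°) = (0.96174, 0.27396) and n = (−sin 15.9°, cos 15.9°) = (-0.27396, 0.96174). F is at the origin and U lies 26.6 along u from F, so U = 26.6·u = (25.582, 7.2873). Tangency of A1 to both parallel lines with radius 9.1 puts G and R at F ± 9.1·n: G = (-2.4930, 8.7518), R = (2.4930, -8.7518). Equal radii place B and P the same way about U: B = U + 9.1·n = (23.089, 16.039), P = U − 9.1·n = (28.075, -1.4645). Then |FP| = |P − F| = 28.114.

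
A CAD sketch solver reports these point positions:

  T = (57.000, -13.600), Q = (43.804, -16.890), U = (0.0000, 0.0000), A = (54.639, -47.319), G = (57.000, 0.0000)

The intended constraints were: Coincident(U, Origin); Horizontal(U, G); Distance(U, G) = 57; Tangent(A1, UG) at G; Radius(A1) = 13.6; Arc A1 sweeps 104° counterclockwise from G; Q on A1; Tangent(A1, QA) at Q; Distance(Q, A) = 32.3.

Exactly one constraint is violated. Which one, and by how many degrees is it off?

Tangent(A1, QA) at Q — off by 5.60°.

U = (0.00, 0.00) ✓; U.y = 0.00, G.y = 0.00 ✓; |UG| = 57.00 ✓; ∠(TG, GU) = 90.00° ✓; |TG| = 13.60 ✓; bearing(T→Q) − bearing(T→G) = 104.0° ✓; |TQ| = 13.60 ✓; ∠(TQ, QA) = 84.40° ✗; |QA| = 32.30 ✓.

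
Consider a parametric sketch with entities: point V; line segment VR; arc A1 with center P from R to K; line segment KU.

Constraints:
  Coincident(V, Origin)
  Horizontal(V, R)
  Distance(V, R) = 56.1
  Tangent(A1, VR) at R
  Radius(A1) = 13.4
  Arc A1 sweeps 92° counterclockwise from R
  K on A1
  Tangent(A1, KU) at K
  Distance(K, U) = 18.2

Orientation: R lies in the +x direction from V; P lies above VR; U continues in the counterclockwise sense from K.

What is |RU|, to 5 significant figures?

34.502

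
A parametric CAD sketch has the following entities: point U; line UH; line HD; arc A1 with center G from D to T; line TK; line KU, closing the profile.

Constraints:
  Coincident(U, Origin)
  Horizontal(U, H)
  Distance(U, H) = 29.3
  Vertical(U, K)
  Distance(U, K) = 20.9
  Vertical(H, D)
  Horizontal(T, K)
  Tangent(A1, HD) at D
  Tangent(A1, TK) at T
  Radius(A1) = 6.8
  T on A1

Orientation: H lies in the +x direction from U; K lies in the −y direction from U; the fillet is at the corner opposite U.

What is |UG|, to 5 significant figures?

26.553

U and K share the same x with |UK| = 20.9 and K on the −y side, so K = (0.0000, -20.900). The virtual corner opposite U is at (29.300, -20.900). The tangent condition forces GD to be normal to HD and tangency of A1 to TK means the radius GT is perpendicular to TK, with radius 6.8, so the center G sits 6.8 in from both sides at G = (22.500, -14.100). Then |UG| = |G − U| = 26.553.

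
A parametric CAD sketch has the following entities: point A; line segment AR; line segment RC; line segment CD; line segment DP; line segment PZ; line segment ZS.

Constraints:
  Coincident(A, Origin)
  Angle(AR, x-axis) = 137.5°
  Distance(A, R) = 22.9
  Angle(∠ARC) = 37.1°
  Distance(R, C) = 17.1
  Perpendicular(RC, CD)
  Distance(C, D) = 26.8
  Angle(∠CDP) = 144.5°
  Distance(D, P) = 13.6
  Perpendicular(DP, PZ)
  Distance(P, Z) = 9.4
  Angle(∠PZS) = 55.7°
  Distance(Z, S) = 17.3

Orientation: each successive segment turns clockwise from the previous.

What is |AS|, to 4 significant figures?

12.64

A is at the origin; AR runs at 137.5° with length 22.9, so R = (-16.88, 15.47). ∠ARC = 37.1° gives RC at -5.400° from the x-axis; with |RC| = 17.1, C = (0.1405, 13.86). RC ⟂ CD, so CD runs at -95.40°; with |CD| = 26.8, D = (-2.382, -12.82). ∠CDP = 144.5° gives DP at -130.9° from the x-axis; with |DP| = 13.6, P = (-11.29, -23.10). The perpendicularity gives PZ at right angles to DP, so PZ runs at 139.1°; with |PZ| = 9.4, Z = (-18.39, -16.94). ∠PZS = 55.7° gives ZS at 14.80° from the x-axis; with |ZS| = 17.3, S = (-1.665, -12.53). Then |AS| = |S − A| = 12.64.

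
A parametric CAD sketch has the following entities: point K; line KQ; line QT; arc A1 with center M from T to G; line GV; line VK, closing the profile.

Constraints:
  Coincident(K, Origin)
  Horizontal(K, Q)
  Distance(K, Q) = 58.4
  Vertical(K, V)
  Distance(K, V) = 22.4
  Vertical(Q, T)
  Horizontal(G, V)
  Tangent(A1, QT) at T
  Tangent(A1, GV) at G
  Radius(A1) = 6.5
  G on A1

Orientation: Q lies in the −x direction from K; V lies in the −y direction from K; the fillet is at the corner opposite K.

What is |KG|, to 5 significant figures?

56.528

The virtual corner opposite K is at (-58.400, -22.400). A1 meets QT tangentially, so MT is at right angles to QT and tangency of A1 to GV means the radius MG is perpendicular to GV, with radius 6.5, so the center M sits 6.5 in from both sides at M = (-51.900, -15.900). That places the tangent points at T = (-58.400, -15.900) on QT and G = (-51.900, -22.400) on GV. Then |KG| = |G − K| = 56.528.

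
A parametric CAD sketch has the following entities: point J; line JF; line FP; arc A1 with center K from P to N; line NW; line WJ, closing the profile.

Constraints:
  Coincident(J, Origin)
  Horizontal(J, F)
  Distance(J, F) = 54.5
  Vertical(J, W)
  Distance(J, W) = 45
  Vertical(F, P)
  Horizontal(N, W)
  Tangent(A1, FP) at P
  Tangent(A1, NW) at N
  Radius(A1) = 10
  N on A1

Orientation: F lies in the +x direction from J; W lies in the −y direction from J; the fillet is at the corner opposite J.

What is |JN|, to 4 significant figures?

63.29

J is at the origin; JF is horizontal with |JF| = 54.5 and F on the +x side, so F = (54.50, 0.000). J and W share the same x with |JW| = 45.0 and W on the −y side, so W = (0.000, -45.00). The virtual corner opposite J is at (54.50, -45.00). Tangency of A1 to FP means the radius KP is perpendicular to FP and since A1 is tangent to NW there, KN ⟂ NW, with radius 10.0, so the center K sits 10.0 in from both sides at K = (44.50, -35.00). That places the tangent points at P = (54.50, -35.00) on FP and N = (44.50, -45.00) on NW. Then |JN| = |N − J| = 63.29.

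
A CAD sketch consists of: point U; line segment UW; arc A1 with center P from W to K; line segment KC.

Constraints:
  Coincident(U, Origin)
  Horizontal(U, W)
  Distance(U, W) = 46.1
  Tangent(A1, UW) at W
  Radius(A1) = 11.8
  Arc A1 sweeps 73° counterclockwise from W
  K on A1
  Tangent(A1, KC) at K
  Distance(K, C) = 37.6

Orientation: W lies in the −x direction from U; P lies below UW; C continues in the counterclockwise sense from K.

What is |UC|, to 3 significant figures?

81.5

U is at the origin; UW is horizontal with |UW| = 46.1 and W on the −x side, so W = (-46.1, 0.00). Tangency of A1 to UW means the radius PW is perpendicular to UW, so P = W + (0, -11.8) = (-46.1, -11.8). On A1, W sits at bearing 90° from P; a 73° counterclockwise sweep puts K at bearing 163°, so K = P + 11.8·(cos 163°, sin 163°) = (-57.4, -8.35). Tangency of A1 to KC means the radius PK is perpendicular to KC, so KC runs along (−sin 163°, cos 163°); with |KC| = 37.6, C = (-68.4, -44.3). Then |UC| = |C − U| = 81.5.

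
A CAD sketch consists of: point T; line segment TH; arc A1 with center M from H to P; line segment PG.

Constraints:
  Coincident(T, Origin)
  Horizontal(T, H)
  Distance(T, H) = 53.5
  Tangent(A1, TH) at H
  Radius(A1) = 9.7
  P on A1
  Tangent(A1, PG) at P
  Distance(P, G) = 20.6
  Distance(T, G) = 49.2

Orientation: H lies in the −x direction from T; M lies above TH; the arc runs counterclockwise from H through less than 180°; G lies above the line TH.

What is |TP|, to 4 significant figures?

44.67

T is at the origin; T and H share the same y with |TH| = 53.5 and H on the −x side, so H = (-53.50, 0.000). Tangency of A1 to TH means the radius MH is perpendicular to TH, so M = H + (0, 9.7) = (-53.50, 9.700). Since MP ⟂ PG (tangency), |MG| = √(9.7² + 20.6²) = 22.77 regardless of where P sits on A1. So G lies on both circle(T, 49.2) and circle(M, 22.77); the above-TH intersection is G = (-40.29, 28.24). P is the foot of the tangent from G: P = (-43.96, 7.972).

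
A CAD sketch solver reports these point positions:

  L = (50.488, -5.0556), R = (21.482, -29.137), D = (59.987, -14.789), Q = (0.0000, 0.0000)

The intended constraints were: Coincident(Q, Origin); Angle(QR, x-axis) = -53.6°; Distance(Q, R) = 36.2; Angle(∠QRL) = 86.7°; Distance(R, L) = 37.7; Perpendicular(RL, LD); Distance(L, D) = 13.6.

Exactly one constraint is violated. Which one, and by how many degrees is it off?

Perpendicular(RL, LD) — off by 4.60°.

Q = (0.00, 0.00) ✓; QR at -53.60° ✓; |QR| = 36.20 ✓; ∠QRL = 86.70° ✓; |RL| = 37.70 ✓; ∠(RL, LD) = 85.40° ✗; |LD| = 13.60 ✓.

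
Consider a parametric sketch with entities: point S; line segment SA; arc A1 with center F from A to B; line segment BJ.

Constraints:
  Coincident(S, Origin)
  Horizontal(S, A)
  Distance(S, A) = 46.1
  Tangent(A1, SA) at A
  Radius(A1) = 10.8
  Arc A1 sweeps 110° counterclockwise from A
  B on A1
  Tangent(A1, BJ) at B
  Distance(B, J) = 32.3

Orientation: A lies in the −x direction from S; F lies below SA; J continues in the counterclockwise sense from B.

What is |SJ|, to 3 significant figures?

63.7

S is at the origin; SA is horizontal with |SA| = 46.1 and A on the −x side, so A = (-46.1, 0.00). The tangent condition forces FA to be normal to SA, so F = A + (0, -10.8) = (-46.1, -10.8). On A1, A sits at bearing 90° from F; a 110° counterclockwise sweep puts B at bearing 200°, so B = F + 10.8·(cos 200°, sin 200°) = (-56.2, -14.5). Since A1 is tangent to BJ there, FB ⟂ BJ, so BJ runs along (−sin 200°, cos 200°); with |BJ| = 32.3, J = (-45.2, -44.8). Then |SJ| = |J − S| = 63.7.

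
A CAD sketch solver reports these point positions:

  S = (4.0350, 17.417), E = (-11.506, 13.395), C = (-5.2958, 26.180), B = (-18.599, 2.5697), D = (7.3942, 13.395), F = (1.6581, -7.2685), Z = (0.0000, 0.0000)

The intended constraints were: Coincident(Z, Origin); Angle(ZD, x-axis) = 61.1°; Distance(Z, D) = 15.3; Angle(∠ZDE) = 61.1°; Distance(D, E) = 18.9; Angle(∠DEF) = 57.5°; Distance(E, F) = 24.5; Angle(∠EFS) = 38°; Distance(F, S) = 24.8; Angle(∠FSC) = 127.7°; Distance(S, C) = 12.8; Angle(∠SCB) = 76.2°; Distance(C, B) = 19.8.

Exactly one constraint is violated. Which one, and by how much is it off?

Distance(C, B) = 19.8 — off by 7.30.

Z = (0.00, 0.00) ✓; ZD at 61.10° ✓; |ZD| = 15.30 ✓; ∠ZDE = 61.10° ✓; |DE| = 18.90 ✓; ∠DEF = 57.50° ✓; |EF| = 24.50 ✓; ∠EFS = 38.00° ✓; |FS| = 24.80 ✓; ∠FSC = 127.7° ✓; |SC| = 12.80 ✓; ∠SCB = 76.20° ✓; |CB| = 27.10 ✗.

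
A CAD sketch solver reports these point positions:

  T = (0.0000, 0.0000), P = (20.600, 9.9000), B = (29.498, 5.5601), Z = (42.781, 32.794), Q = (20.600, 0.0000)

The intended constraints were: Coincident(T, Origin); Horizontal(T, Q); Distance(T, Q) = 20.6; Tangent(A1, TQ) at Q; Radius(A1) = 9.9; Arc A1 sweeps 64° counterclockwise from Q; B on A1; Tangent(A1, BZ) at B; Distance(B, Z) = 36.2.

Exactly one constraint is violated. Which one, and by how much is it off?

Distance(B, Z) = 36.2 — off by 5.90.

T = (0.00, 0.00) ✓; T.y = 0.00, Q.y = 0.00 ✓; |TQ| = 20.60 ✓; ∠(PQ, QT) = 90.00° ✓; |PQ| = 9.900 ✓; bearing(P→B) − bearing(P→Q) = 64.00° ✓; |PB| = 9.900 ✓; ∠(PB, BZ) = 90.00° ✓; |BZ| = 30.30 ✗.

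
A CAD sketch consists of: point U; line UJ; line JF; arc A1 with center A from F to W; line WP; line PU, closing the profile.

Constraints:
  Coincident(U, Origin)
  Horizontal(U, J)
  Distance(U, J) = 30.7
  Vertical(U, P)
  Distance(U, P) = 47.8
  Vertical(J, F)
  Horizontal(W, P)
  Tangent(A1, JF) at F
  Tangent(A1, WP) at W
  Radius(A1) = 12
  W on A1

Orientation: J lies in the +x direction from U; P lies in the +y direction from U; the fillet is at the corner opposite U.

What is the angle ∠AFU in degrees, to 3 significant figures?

49.4°

U is at the origin; U and J share the same y with |UJ| = 30.7 and J on the +x side, so J = (30.7, 0.00). UP is vertical with |UP| = 47.8 and P on the +y side, so P = (0.00, 47.8). The virtual corner opposite U is at (30.7, 47.8). A1 meets JF tangentially, so AF is at right angles to JF and the tangent condition forces AW to be normal to WP, with radius 12.0, so the center A sits 12.0 in from both sides at A = (18.7, 35.8). That places the tangent points at F = (30.7, 35.8) on JF and W = (18.7, 47.8) on WP. Then cos ∠AFU = FA·FU / (|FA||FU|), giving 49.4°.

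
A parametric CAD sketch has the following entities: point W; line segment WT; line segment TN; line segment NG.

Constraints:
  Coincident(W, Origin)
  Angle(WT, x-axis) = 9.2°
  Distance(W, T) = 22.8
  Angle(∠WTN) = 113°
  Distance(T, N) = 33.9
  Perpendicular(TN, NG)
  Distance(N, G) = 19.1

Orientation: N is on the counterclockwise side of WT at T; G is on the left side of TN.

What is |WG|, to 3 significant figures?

42.9

W is at the origin; WT runs at 9.2° with length 22.8, so T = 22.8·(cos 9.2°, sin 9.2°) = (22.5, 3.65). ∠WTN = 113.0°, so TN runs at 9.2° + (180° − 113.0°) = 76.2° from the x-axis; with |TN| = 33.9, N = T + 33.9·(cos 76.2°, sin 76.2°) = (30.6, 36.6). The perpendicularity gives NG at right angles to TN; with |NG| = 19.1 on the left of TN, G = N + 19.1·(-0.971, 0.239) = (12.0, 41.1). Then |WG| = |G − W| = 42.9.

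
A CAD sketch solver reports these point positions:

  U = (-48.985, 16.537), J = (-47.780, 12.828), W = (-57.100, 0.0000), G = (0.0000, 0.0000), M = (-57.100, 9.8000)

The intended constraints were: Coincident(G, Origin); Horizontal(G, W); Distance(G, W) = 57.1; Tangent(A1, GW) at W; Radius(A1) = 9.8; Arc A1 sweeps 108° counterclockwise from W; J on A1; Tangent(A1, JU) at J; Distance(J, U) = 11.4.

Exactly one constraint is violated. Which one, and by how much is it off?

Distance(J, U) = 11.4 — off by 7.50.

G = (0.00, 0.00) ✓; G.y = 0.00, W.y = 0.00 ✓; |GW| = 57.10 ✓; ∠(MW, WG) = 90.00° ✓; |MW| = 9.800 ✓; bearing(M→J) − bearing(M→W) = 108.0° ✓; |MJ| = 9.800 ✓; ∠(MJ, JU) = 90.00° ✓; |JU| = 3.900 ✗.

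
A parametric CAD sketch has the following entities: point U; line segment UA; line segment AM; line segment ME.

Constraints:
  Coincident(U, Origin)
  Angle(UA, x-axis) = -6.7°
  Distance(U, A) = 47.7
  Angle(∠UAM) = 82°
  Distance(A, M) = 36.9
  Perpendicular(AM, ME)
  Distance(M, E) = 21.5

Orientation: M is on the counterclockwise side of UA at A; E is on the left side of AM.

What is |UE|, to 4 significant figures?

39.73

U is at the origin; UA runs at -6.7° with length 47.7, so A = 47.7·(cos -6.7°, sin -6.7°) = (47.37, -5.565). ∠UAM = 82.0°, so AM runs at -6.7° + (180° − 82.0°) = 91.30° from the x-axis; with |AM| = 36.9, M = A + 36.9·(cos 91.30°, sin 91.30°) = (46.54, 31.33). The perpendicularity gives ME at right angles to AM; with |ME| = 21.5 on the left of AM, E = M + 21.5·(-0.9997, -0.02269) = (25.04, 30.84). Then |UE| = |E − U| = 39.73.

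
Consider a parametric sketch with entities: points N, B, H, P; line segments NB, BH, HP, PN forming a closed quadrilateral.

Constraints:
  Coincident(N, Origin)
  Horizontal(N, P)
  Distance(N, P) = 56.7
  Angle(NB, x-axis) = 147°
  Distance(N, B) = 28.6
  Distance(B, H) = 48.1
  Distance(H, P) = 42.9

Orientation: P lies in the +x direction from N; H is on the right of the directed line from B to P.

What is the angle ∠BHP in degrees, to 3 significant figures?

129°

Checks: N.y = 0.00, P.y = 0.00 ✓; |BH| = 48.10 ✓; |HP| = 42.90 ✓.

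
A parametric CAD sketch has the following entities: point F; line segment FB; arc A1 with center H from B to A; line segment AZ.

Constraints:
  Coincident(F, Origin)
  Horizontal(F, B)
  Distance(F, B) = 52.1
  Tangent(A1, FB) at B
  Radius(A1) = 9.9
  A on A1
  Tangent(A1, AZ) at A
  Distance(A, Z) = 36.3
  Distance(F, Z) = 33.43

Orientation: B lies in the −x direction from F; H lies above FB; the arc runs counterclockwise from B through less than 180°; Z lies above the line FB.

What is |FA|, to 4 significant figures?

45.39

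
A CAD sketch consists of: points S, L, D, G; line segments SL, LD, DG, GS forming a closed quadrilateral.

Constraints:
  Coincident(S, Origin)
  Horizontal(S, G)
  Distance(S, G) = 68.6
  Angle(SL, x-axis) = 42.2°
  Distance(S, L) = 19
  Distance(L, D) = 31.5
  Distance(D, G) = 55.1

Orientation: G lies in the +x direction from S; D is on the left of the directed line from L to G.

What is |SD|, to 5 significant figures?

50.004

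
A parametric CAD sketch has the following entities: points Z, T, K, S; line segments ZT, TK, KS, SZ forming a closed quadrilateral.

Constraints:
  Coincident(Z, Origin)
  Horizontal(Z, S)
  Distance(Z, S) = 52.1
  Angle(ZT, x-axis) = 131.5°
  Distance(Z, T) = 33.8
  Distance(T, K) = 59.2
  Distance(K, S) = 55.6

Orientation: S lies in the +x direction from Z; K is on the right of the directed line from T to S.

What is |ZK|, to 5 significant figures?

27.996

Checks: |TK| = 59.20 ✓; |KS| = 55.60 ✓.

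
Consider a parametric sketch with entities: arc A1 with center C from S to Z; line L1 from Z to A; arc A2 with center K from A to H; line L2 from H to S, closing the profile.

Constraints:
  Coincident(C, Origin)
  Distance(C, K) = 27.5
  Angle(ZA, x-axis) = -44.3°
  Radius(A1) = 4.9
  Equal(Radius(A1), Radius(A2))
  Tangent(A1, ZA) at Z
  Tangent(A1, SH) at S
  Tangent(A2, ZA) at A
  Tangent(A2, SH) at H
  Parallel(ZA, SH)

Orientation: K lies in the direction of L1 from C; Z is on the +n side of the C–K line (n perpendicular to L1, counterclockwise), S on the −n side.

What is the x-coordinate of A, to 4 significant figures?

23.10

The slot axis is L1's direction at -44.3°, so u = (cos -44.3°, sin -44.3°) = (0.7157, -0.6984) and n = (−sin -44.3°, cos -44.3°) = (0.6984, 0.7157). C is at the origin and K lies 27.5 along u from C, so K = 27.5·u = (19.68, -19.21). Tangency of A1 to both parallel lines with radius 4.9 puts Z and S at C ± 4.9·n: Z = (3.422, 3.507), S = (-3.422, -3.507). Equal radii place A and H the same way about K: A = K + 4.9·n = (23.10, -15.70), H = K − 4.9·n = (16.26, -22.71). So A.x = 23.10.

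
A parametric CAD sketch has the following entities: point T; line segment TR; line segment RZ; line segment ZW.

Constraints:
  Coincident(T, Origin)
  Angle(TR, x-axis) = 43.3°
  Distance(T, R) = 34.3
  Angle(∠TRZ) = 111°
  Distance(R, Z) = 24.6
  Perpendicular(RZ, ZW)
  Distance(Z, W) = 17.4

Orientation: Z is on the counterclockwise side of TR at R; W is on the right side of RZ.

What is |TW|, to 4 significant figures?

61.67

T is at the origin; TR runs at 43.3° with length 34.3, so R = 34.3·(cos 43.3°, sin 43.3°) = (24.96, 23.52). ∠TRZ = 111.0°, so RZ runs at 43.3° + (180° − 111.0°) = 112.3° from the x-axis; with |RZ| = 24.6, Z = R + 24.6·(cos 112.3°, sin 112.3°) = (15.63, 46.28). RZ ⟂ ZW; with |ZW| = 17.4 on the right of RZ, W = Z + 17.4·(0.9252, 0.3795) = (31.73, 52.89). Then |TW| = |W − T| = 61.67.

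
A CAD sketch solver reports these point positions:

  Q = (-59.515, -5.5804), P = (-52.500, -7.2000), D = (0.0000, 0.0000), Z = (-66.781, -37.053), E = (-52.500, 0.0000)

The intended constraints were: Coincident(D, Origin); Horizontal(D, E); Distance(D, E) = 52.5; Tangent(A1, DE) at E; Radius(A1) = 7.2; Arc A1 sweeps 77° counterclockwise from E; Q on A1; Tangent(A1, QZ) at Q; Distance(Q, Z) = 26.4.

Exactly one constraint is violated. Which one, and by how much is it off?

Distance(Q, Z) = 26.4 — off by 5.90.

D = (0.00, 0.00) ✓; D.y = 0.00, E.y = 0.00 ✓; |DE| = 52.50 ✓; ∠(PE, ED) = 90.00° ✓; |PE| = 7.200 ✓; bearing(P→Q) − bearing(P→E) = 77.00° ✓; |PQ| = 7.200 ✓; ∠(PQ, QZ) = 90.00° ✓; |QZ| = 32.30 ✗.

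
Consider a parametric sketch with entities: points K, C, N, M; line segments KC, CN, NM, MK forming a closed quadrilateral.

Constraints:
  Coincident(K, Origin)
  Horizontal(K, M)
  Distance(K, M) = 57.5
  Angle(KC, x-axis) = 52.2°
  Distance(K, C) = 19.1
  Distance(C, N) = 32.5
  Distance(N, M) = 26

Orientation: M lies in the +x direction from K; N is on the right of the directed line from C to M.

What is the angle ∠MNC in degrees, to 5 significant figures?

110.53°

Checks: |CN| = 32.50 ✓; |NM| = 26.00 ✓.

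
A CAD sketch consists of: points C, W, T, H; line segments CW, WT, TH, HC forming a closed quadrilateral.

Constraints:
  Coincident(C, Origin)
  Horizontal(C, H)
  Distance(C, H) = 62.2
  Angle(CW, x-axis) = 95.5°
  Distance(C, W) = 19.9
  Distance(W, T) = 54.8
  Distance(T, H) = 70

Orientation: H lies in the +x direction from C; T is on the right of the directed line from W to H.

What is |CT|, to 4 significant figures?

34.92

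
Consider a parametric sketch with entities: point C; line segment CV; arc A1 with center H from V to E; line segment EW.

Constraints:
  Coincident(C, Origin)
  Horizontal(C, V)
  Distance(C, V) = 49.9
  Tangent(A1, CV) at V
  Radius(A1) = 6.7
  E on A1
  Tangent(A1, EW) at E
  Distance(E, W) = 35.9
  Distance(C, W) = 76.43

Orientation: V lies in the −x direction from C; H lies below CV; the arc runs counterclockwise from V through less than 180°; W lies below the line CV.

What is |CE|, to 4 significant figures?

56.62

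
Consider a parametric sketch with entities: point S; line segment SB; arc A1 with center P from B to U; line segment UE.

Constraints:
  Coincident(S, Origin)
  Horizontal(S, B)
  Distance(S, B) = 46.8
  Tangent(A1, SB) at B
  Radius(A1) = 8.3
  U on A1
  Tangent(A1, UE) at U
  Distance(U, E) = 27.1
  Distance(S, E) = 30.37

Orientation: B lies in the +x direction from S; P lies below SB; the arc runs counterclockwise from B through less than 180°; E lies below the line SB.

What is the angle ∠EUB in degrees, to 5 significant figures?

157.81°

S is at the origin; S and B share the same y with |SB| = 46.8 and B on the +x side, so B = (46.800, 0.0000). Tangency of A1 to SB means the radius PB is perpendicular to SB, so P = B + (0, -8.3) = (46.800, -8.3000). Since PU ⟂ UE (tangency), |PE| = √(8.3² + 27.1²) = 28.343 regardless of where U sits on A1. So E lies on both circle(S, 30.37) and circle(P, 28.343); the below-SB intersection is E = (21.626, -21.322). U is the foot of the tangent from E: U = (40.995, -2.3679).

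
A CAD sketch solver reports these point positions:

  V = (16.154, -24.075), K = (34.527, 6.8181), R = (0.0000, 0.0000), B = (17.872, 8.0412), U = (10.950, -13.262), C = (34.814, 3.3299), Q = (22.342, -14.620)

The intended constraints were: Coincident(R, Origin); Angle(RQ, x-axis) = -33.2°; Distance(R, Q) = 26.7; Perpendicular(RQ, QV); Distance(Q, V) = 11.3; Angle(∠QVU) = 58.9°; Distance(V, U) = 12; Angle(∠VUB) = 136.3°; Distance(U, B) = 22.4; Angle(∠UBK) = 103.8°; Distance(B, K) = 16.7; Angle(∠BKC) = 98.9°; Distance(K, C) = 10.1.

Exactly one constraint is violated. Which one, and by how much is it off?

Distance(K, C) = 10.1 — off by 6.60.

R = (0.00, 0.00) ✓; RQ at -33.20° ✓; |RQ| = 26.70 ✓; ∠(RQ, QV) = 90.00° ✓; |QV| = 11.30 ✓; ∠QVU = 58.90° ✓; |VU| = 12.00 ✓; ∠VUB = 136.3° ✓; |UB| = 22.40 ✓; ∠UBK = 103.8° ✓; |BK| = 16.70 ✓; ∠BKC = 98.90° ✓; |KC| = 3.500 ✗.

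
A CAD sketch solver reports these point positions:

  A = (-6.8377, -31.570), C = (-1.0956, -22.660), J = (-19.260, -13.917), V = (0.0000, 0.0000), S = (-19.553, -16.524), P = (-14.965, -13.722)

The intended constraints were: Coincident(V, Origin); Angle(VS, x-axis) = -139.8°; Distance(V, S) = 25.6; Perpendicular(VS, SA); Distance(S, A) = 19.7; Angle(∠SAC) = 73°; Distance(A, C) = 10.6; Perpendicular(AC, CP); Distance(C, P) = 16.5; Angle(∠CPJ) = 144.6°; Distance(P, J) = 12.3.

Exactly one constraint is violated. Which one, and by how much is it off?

Distance(P, J) = 12.3 — off by 8.00.

V = (0.00, 0.00) ✓; VS at -139.8° ✓; |VS| = 25.60 ✓; ∠(VS, SA) = 90.00° ✓; |SA| = 19.70 ✓; ∠SAC = 73.00° ✓; |AC| = 10.60 ✓; ∠(AC, CP) = 90.00° ✓; |CP| = 16.50 ✓; ∠CPJ = 144.6° ✓; |PJ| = 4.299 ✗.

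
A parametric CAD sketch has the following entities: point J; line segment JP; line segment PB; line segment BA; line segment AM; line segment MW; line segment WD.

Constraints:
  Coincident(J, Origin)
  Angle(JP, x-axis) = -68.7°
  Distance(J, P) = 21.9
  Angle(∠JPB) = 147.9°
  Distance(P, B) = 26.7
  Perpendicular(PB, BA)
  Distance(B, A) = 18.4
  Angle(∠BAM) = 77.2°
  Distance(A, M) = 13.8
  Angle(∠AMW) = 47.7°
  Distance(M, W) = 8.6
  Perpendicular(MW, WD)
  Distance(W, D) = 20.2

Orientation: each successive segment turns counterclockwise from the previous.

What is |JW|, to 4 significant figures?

38.87

J is at the origin; JP runs at -68.7° with length 21.9, so P = (7.955, -20.40). ∠JPB = 147.9° gives PB at -36.60° from the x-axis; with |PB| = 26.7, B = (29.39, -36.32). The perpendicularity gives BA at right angles to PB, so BA runs at 53.40°; with |BA| = 18.4, A = (40.36, -21.55). ∠BAM = 77.2° gives AM at 156.2° from the x-axis; with |AM| = 13.8, M = (27.73, -15.98). ∠AMW = 47.7° gives MW at -71.50° from the x-axis; with |MW| = 8.6, W = (30.46, -24.14). Then |JW| = |W − J| = 38.87.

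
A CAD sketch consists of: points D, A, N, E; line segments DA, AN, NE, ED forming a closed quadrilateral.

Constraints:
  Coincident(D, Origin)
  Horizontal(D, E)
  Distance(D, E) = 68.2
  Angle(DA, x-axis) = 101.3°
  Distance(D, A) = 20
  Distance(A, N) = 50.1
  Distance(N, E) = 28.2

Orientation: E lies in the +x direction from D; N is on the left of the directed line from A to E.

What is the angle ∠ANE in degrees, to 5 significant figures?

143.81°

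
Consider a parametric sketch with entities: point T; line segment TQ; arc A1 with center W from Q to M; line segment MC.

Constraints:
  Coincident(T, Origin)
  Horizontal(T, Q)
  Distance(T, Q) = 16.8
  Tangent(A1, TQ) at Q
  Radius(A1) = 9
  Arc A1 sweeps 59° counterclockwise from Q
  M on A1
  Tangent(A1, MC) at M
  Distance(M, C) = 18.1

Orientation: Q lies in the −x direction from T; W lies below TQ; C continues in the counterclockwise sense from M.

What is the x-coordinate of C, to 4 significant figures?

-33.84

On A1, Q sits at bearing 90° from W; a 59° counterclockwise sweep puts M at bearing 149°, so M = W + 9.0·(cos 149°, sin 149°) = (-24.51, -4.365). A1 meets MC tangentially, so WM is at right angles to MC, so MC runs along (−sin 149°, cos 149°); with |MC| = 18.1, C = (-33.84, -19.88). So C.x = -33.84.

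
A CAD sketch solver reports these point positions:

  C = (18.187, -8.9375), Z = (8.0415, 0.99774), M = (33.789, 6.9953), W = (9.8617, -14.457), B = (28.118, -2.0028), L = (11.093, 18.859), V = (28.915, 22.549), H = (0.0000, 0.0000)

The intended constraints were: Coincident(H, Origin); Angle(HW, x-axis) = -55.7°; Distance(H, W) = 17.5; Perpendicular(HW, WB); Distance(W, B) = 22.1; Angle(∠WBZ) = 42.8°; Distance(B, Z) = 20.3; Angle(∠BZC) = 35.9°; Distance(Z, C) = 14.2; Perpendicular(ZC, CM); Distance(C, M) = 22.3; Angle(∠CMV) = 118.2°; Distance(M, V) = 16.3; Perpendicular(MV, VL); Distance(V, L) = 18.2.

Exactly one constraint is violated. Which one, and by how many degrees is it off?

Perpendicular(MV, VL) — off by 5.70°.

H = (0.00, 0.00) ✓; HW at -55.70° ✓; |HW| = 17.50 ✓; ∠(HW, WB) = 90.00° ✓; |WB| = 22.10 ✓; ∠WBZ = 42.80° ✓; |BZ| = 20.30 ✓; ∠BZC = 35.90° ✓; |ZC| = 14.20 ✓; ∠(ZC, CM) = 90.00° ✓; |CM| = 22.30 ✓; ∠CMV = 118.2° ✓; |MV| = 16.30 ✓; ∠(MV, VL) = 84.30° ✗; |VL| = 18.20 ✓.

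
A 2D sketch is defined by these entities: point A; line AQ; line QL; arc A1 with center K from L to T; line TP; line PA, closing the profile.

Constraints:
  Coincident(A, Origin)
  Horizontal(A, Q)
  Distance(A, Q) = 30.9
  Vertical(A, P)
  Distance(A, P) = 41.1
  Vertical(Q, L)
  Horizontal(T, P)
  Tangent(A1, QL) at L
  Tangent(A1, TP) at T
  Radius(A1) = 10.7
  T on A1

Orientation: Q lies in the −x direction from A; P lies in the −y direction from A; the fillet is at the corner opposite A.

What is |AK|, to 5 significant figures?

36.499

A is at the origin; A and Q share the same y with |AQ| = 30.9 and Q on the −x side, so Q = (-30.900, 0.0000). A and P share the same x with |AP| = 41.1 and P on the −y side, so P = (0.0000, -41.100). The virtual corner opposite A is at (-30.900, -41.100). Tangency of A1 to QL means the radius KL is perpendicular to QL and A1 meets TP tangentially, so KT is at right angles to TP, with radius 10.7, so the center K sits 10.7 in from both sides at K = (-20.200, -30.400). Then |AK| = |K − A| = 36.499.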